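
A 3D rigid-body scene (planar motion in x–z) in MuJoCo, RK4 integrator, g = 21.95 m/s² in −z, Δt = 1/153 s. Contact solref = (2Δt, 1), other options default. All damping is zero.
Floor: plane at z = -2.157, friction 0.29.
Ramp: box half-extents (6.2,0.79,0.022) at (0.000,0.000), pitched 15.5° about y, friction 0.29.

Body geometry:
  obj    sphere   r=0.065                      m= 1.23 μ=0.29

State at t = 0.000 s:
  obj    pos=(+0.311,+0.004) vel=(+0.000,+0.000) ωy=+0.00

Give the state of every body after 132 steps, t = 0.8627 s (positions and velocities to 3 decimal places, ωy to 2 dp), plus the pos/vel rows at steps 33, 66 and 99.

State at t = 0.8627 s:
  obj    pos=(+1.814,-0.413) vel=(+3.483,-0.966) ωy=+55.60

Key-timestep trajectory:
   step    t(s)  obj.x    obj.z    obj.vx   obj.vz 
     33  0.2157   +0.405  -0.022  +0.871  -0.242
     66  0.4314   +0.687  -0.100  +1.742  -0.483
     99  0.6471   +1.156  -0.230  +2.613  -0.725


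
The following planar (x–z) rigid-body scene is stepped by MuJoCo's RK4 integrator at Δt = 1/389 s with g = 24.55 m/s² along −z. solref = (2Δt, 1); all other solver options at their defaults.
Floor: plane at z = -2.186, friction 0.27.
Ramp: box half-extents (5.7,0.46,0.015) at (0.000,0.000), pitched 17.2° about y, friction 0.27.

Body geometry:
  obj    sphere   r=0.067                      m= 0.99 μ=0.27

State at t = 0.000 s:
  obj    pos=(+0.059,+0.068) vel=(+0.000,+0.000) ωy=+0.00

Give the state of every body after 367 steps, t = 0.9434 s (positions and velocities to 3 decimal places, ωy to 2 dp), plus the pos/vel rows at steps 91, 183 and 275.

State at t = 0.9434 s:
  obj    pos=(+2.264,-0.615) vel=(+4.673,-1.447) ωy=+73.01

Key-timestep trajectory:
   step    t(s)  obj.x    obj.z    obj.vx   obj.vz 
     91  0.2339   +0.195  +0.026  +1.159  -0.359
    183  0.4704   +0.607  -0.102  +2.330  -0.721
    275  0.7069   +1.297  -0.316  +3.502  -1.084


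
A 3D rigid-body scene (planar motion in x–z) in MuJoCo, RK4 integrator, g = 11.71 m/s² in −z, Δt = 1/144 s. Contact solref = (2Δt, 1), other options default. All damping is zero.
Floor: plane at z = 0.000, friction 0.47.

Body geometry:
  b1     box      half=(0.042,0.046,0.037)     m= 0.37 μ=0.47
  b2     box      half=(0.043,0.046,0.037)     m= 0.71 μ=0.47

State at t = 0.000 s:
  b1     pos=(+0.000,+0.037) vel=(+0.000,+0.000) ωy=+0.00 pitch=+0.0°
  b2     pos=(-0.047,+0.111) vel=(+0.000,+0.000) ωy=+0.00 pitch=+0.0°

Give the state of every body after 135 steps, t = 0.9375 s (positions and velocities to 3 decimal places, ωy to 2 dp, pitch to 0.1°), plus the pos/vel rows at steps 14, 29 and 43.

State at t = 0.9375 s:
  b1     pos=(+0.000,+0.037) vel=(+0.000,+0.000) ωy=+0.00 pitch=+0.0°
  b2     pos=(-0.092,+0.043) vel=(+0.000,+0.000) ωy=+0.00 pitch=-90.0°

Key-timestep trajectory:
   step    t(s)  b1.x    b1.z    b1.vx   b1.vz   b2.x    b2.z    b2.vx   b2.vz 
     14  0.0972   +0.000  +0.037  +0.001  +0.000   -0.052  +0.110  -0.107  -0.027
     29  0.2014   +0.000  +0.037  +0.001  +0.000   -0.073  +0.095  -0.295  -0.386
     43  0.2986   +0.000  +0.037  +0.000  +0.000   -0.095  +0.040  +0.087  +0.123


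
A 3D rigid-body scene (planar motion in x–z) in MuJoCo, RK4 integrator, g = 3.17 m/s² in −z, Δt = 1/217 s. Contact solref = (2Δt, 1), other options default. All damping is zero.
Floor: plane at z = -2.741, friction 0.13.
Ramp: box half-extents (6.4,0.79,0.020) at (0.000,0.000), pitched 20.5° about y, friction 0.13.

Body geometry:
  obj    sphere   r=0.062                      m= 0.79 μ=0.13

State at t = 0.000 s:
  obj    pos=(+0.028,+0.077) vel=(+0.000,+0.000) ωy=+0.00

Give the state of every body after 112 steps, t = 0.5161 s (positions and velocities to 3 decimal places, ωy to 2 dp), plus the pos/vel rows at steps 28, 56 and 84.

State at t = 0.5161 s:
  obj    pos=(+0.127,+0.040) vel=(+0.383,-0.143) ωy=+6.60

Key-timestep trajectory:
   step    t(s)  obj.x    obj.z    obj.vx   obj.vz 
     28  0.1290   +0.034  +0.075  +0.096  -0.036
     56  0.2581   +0.053  +0.068  +0.192  -0.072
     84  0.3871   +0.084  +0.056  +0.288  -0.108


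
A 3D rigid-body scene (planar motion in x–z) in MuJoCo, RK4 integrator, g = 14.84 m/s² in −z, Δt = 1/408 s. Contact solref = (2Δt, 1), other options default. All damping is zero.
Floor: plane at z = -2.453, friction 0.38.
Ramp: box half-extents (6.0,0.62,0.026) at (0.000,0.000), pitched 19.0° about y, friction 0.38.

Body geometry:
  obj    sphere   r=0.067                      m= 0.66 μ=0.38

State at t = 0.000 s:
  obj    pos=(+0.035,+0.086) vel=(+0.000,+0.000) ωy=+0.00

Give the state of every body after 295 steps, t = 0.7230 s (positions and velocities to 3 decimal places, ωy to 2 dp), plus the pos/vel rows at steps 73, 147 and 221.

State at t = 0.7230 s:
  obj    pos=(+0.888,-0.207) vel=(+2.359,-0.812) ωy=+37.24

Key-timestep trajectory:
   step    t(s)  obj.x    obj.z    obj.vx   obj.vz 
     73  0.1789   +0.087  +0.068  +0.584  -0.201
    147  0.3603   +0.247  +0.013  +1.176  -0.405
    221  0.5417   +0.514  -0.079  +1.768  -0.609


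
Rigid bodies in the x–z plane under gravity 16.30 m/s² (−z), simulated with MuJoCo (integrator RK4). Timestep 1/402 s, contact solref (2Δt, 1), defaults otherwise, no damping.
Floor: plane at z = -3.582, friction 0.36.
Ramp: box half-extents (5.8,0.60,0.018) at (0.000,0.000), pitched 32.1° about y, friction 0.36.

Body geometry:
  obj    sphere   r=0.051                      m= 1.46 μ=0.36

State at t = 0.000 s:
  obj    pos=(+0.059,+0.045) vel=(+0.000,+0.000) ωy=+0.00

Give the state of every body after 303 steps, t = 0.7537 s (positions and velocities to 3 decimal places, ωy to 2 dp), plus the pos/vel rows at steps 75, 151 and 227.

State at t = 0.7537 s:
  obj    pos=(+1.548,-0.889) vel=(+3.950,-2.478) ωy=+91.43

Key-timestep trajectory:
   step    t(s)  obj.x    obj.z    obj.vx   obj.vz 
     75  0.1866   +0.150  -0.013  +0.978  -0.613
    151  0.3756   +0.429  -0.187  +1.969  -1.235
    227  0.5647   +0.895  -0.480  +2.960  -1.857


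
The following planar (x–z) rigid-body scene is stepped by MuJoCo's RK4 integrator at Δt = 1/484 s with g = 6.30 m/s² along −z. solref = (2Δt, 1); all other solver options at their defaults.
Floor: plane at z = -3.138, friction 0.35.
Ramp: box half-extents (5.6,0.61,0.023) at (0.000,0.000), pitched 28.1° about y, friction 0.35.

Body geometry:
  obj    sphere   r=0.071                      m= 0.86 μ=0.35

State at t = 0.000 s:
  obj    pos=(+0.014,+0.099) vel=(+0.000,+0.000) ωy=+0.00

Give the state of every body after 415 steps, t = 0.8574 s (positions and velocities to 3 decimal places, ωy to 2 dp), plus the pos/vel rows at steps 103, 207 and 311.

State at t = 0.8574 s:
  obj    pos=(+0.701,-0.268) vel=(+1.603,-0.856) ωy=+25.59

Key-timestep trajectory:
   step    t(s)  obj.x    obj.z    obj.vx   obj.vz 
    103  0.2128   +0.056  +0.076  +0.398  -0.212
    207  0.4277   +0.185  +0.008  +0.800  -0.427
    311  0.6426   +0.400  -0.107  +1.201  -0.642


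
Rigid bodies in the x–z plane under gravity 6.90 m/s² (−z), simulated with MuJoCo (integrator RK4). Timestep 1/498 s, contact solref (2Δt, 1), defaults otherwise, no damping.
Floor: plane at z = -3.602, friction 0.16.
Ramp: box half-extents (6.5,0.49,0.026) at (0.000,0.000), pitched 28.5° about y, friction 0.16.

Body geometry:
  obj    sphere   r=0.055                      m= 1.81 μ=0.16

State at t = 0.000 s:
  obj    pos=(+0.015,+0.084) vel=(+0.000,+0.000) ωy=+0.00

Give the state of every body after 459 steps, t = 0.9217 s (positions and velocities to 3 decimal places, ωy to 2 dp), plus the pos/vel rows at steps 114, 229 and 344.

State at t = 0.9217 s:
  obj    pos=(+0.893,-0.393) vel=(+1.905,-1.034) ωy=+39.40

Key-timestep trajectory:
   step    t(s)  obj.x    obj.z    obj.vx   obj.vz 
    114  0.2289   +0.069  +0.055  +0.473  -0.257
    229  0.4598   +0.234  -0.035  +0.950  -0.516
    344  0.6908   +0.508  -0.184  +1.428  -0.775


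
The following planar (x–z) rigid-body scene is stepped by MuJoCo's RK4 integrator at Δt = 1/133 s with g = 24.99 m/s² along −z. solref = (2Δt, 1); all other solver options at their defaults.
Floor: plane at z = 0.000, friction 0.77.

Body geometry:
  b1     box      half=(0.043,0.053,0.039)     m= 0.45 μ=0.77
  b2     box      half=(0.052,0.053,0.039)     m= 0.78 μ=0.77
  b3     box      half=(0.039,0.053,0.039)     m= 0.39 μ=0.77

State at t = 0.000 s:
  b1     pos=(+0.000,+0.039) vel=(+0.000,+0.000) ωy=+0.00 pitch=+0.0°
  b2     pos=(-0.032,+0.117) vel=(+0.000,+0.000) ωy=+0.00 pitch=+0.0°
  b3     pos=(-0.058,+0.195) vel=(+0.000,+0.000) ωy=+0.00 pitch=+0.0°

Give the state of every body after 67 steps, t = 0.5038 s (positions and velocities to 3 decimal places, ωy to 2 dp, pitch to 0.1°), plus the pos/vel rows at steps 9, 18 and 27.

State at t = 0.5038 s:
  b1     pos=(+0.000,+0.039) vel=(+0.000,+0.000) ωy=+0.00 pitch=-0.2°
  b2     pos=(-0.033,+0.116) vel=(+0.000,+0.000) ωy=+0.00 pitch=-0.9°
  b3     pos=(-0.060,+0.194) vel=(-0.001,+0.000) ωy=+0.00 pitch=-0.9°

Key-timestep trajectory:
   step    t(s)  b1.x    b1.z    b1.vx   b1.vz   b2.x    b2.z    b2.vx   b2.vz   b3.x    b3.z    b3.vx   b3.vz 
      9  0.0677   +0.000  +0.039  -0.001  +0.004   -0.033  +0.116  -0.006  +0.008   -0.059  +0.194  -0.014  +0.018
     18  0.1353   +0.000  +0.039  +0.000  +0.000   -0.033  +0.116  -0.001  +0.000   -0.060  +0.194  -0.003  +0.000
     27  0.2030   +0.000  +0.039  +0.000  +0.000   -0.033  +0.116  +0.000  +0.000   -0.060  +0.194  +0.000  +0.000


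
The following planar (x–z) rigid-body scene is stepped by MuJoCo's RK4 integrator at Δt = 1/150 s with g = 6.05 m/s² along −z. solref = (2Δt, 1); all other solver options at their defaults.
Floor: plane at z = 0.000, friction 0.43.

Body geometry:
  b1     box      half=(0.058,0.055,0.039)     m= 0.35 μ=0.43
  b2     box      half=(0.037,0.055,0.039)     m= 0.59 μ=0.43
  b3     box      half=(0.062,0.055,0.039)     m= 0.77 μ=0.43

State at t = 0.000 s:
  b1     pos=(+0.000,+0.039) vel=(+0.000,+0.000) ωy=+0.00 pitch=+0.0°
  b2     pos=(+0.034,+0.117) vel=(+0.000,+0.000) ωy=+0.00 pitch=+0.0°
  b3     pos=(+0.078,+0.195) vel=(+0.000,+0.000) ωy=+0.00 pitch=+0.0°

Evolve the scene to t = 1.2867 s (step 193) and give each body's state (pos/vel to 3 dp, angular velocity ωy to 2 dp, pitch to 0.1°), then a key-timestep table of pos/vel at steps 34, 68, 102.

State at t = 1.2867 s:
  b1     pos=(+0.000,+0.039) vel=(+0.000,+0.000) ωy=+0.00 pitch=+0.0°
  b2     pos=(+0.033,+0.117) vel=(+0.000,+0.000) ωy=+0.00 pitch=+0.0°
  b3     pos=(+0.114,+0.062) vel=(+0.000,+0.000) ωy=+0.00 pitch=+90.0°

Key-timestep trajectory:
   step    t(s)  b1.x    b1.z    b1.vx   b1.vz   b2.x    b2.z    b2.vx   b2.vz   b3.x    b3.z    b3.vx   b3.vz 
     34  0.2267   +0.000  +0.039  +0.000  +0.000   +0.034  +0.117  -0.001  +0.000   +0.094  +0.188  +0.160  -0.106
     68  0.4533   +0.000  +0.039  +0.000  +0.000   +0.034  +0.117  +0.000  +0.000   +0.136  +0.066  +0.004  +0.117
    102  0.6800   +0.000  +0.039  +0.000  +0.000   +0.034  +0.117  +0.000  +0.000   +0.113  +0.062  -0.113  +0.073


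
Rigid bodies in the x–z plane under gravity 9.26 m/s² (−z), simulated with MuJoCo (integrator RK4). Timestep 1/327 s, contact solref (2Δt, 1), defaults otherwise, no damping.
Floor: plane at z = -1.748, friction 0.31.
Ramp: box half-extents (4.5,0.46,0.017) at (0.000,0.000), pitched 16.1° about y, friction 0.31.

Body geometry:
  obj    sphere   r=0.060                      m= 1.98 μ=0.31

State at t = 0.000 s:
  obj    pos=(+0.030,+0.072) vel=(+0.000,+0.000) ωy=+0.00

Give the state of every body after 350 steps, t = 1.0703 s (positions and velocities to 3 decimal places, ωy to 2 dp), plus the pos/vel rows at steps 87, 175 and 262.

State at t = 1.0703 s:
  obj    pos=(+1.039,-0.220) vel=(+1.886,-0.544) ωy=+32.72

Key-timestep trajectory:
   step    t(s)  obj.x    obj.z    obj.vx   obj.vz 
     87  0.2661   +0.092  +0.053  +0.469  -0.135
    175  0.5352   +0.282  -0.001  +0.943  -0.272
    262  0.8012   +0.596  -0.092  +1.412  -0.408


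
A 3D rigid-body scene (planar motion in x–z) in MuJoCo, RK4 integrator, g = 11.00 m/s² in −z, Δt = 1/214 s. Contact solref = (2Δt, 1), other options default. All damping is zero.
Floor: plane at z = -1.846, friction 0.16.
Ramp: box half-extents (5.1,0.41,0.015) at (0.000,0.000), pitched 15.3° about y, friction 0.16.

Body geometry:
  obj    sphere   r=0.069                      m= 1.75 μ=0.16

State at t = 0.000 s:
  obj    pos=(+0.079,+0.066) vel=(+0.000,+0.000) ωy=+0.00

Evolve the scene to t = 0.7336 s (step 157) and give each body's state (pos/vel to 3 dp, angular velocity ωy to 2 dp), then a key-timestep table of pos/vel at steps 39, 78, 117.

State at t = 0.7336 s:
  obj    pos=(+0.617,-0.082) vel=(+1.467,-0.401) ωy=+22.04

Key-timestep trajectory:
   step    t(s)  obj.x    obj.z    obj.vx   obj.vz 
     39  0.1822   +0.112  +0.056  +0.365  -0.100
     78  0.3645   +0.212  +0.029  +0.729  -0.199
    117  0.5467   +0.378  -0.016  +1.093  -0.299


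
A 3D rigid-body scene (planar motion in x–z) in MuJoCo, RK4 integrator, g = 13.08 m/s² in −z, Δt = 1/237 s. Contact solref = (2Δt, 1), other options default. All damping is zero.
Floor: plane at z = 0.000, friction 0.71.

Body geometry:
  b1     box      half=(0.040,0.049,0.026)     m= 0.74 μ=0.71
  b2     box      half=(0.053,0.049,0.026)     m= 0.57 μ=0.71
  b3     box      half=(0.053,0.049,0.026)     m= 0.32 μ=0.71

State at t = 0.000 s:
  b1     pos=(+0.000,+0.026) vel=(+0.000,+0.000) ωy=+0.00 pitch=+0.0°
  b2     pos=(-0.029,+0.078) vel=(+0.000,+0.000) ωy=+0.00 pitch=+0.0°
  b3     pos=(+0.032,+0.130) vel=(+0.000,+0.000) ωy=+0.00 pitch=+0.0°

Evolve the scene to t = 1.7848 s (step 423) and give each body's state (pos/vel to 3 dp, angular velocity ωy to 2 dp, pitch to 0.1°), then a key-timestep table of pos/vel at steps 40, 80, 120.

State at t = 1.7848 s:
  b1     pos=(+0.000,+0.026) vel=(+0.000,+0.000) ωy=+0.00 pitch=+0.0°
  b2     pos=(-0.029,+0.078) vel=(+0.000,+0.000) ωy=+0.00 pitch=+0.0°
  b3     pos=(+0.155,+0.026) vel=(+0.000,+0.000) ωy=+0.00 pitch=+180.0°

Key-timestep trajectory:
   step    t(s)  b1.x    b1.z    b1.vx   b1.vz   b2.x    b2.z    b2.vx   b2.vz   b3.x    b3.z    b3.vx   b3.vz 
     40  0.1688   +0.000  +0.026  +0.000  +0.000   -0.029  +0.078  +0.000  +0.000   +0.053  +0.106  +0.210  -0.624
     80  0.3376   +0.000  +0.026  +0.000  +0.000   -0.029  +0.078  +0.000  +0.000   +0.097  +0.059  +0.095  +0.005
    120  0.5063   +0.000  +0.026  +0.000  +0.000   -0.029  +0.078  +0.000  +0.000   +0.119  +0.056  +0.246  -0.078


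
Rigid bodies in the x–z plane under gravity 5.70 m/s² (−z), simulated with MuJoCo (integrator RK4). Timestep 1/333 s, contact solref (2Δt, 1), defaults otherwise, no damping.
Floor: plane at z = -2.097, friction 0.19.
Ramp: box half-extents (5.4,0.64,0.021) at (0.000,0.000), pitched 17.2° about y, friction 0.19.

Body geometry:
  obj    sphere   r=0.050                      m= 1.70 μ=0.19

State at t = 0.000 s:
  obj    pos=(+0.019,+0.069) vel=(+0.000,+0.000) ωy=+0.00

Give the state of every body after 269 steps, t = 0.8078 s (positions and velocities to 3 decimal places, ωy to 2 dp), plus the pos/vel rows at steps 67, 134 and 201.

State at t = 0.8078 s:
  obj    pos=(+0.394,-0.048) vel=(+0.929,-0.288) ωy=+19.45

Key-timestep trajectory:
   step    t(s)  obj.x    obj.z    obj.vx   obj.vz 
     67  0.2012   +0.042  +0.061  +0.231  -0.072
    134  0.4024   +0.112  +0.040  +0.463  -0.143
    201  0.6036   +0.228  +0.004  +0.694  -0.215


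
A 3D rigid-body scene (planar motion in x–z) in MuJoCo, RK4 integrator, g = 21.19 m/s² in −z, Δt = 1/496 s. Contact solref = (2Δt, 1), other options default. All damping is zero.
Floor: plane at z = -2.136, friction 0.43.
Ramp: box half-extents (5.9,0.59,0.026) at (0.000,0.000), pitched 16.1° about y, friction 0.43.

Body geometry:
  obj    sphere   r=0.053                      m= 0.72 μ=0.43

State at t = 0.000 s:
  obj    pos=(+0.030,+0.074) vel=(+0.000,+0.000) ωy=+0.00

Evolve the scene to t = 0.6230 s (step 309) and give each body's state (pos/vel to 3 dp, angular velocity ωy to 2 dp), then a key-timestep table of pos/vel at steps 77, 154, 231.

State at t = 0.6230 s:
  obj    pos=(+0.813,-0.152) vel=(+2.512,-0.725) ωy=+49.33

Key-timestep trajectory:
   step    t(s)  obj.x    obj.z    obj.vx   obj.vz 
     77  0.1552   +0.079  +0.060  +0.626  -0.181
    154  0.3105   +0.224  +0.017  +1.252  -0.361
    231  0.4657   +0.467  -0.053  +1.878  -0.542


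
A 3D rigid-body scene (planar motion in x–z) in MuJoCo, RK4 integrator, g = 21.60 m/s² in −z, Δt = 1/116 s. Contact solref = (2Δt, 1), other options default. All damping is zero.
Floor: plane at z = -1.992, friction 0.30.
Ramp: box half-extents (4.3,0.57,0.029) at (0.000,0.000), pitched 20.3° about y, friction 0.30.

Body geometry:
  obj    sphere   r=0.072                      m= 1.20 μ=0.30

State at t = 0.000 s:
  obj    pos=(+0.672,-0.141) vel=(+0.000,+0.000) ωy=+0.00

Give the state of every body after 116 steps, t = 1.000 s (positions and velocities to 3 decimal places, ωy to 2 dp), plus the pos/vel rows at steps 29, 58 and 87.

State at t = 1.000 s:
  obj    pos=(+3.182,-1.070) vel=(+5.020,-1.857) ωy=+74.33

Key-timestep trajectory:
   step    t(s)  obj.x    obj.z    obj.vx   obj.vz 
     29  0.2500   +0.829  -0.199  +1.255  -0.464
     58  0.5000   +1.300  -0.373  +2.510  -0.929
     87  0.7500   +2.084  -0.663  +3.765  -1.393


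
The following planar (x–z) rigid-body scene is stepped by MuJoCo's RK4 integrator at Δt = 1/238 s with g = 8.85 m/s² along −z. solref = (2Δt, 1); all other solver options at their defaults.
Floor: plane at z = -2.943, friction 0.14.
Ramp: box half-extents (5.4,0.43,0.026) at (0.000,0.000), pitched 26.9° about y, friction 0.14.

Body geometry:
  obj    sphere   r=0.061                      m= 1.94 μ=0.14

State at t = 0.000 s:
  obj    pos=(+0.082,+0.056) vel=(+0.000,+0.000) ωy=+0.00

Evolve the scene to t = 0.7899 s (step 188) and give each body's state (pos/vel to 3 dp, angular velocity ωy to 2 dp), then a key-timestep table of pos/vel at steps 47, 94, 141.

State at t = 0.7899 s:
  obj    pos=(+0.889,-0.353) vel=(+2.045,-1.029) ωy=+35.79

Key-timestep trajectory:
   step    t(s)  obj.x    obj.z    obj.vx   obj.vz 
     47  0.1975   +0.132  +0.030  +0.510  -0.263
     94  0.3950   +0.284  -0.046  +1.018  -0.527
    141  0.5924   +0.536  -0.174  +1.534  -0.772


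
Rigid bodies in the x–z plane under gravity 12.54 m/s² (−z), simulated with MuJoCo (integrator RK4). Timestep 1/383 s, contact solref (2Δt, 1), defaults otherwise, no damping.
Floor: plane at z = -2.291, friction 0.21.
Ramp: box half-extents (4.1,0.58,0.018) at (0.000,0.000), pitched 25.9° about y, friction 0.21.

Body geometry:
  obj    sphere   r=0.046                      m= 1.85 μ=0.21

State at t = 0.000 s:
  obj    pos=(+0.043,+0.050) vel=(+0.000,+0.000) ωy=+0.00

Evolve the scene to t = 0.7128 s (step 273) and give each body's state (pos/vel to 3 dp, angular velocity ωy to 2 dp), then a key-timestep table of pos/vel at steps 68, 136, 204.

State at t = 0.7128 s:
  obj    pos=(+0.937,-0.384) vel=(+2.509,-1.218) ωy=+60.62

Key-timestep trajectory:
   step    t(s)  obj.x    obj.z    obj.vx   obj.vz 
     68  0.1775   +0.099  +0.023  +0.625  -0.303
    136  0.3551   +0.265  -0.058  +1.250  -0.607
    204  0.5326   +0.542  -0.192  +1.875  -0.910


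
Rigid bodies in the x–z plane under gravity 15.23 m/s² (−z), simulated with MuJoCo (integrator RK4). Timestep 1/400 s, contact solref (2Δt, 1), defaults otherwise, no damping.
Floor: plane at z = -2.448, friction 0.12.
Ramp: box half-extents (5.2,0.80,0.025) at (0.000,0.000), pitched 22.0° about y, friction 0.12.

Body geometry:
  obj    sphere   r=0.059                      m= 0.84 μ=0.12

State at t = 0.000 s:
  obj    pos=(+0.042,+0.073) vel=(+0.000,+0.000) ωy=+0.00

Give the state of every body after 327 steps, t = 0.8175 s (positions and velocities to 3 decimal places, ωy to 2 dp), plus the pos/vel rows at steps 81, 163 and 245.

State at t = 0.8175 s:
  obj    pos=(+1.305,-0.437) vel=(+3.089,-1.248) ωy=+56.45

Key-timestep trajectory:
   step    t(s)  obj.x    obj.z    obj.vx   obj.vz 
     81  0.2025   +0.120  +0.042  +0.765  -0.309
    163  0.4075   +0.356  -0.053  +1.540  -0.622
    245  0.6125   +0.751  -0.213  +2.314  -0.935


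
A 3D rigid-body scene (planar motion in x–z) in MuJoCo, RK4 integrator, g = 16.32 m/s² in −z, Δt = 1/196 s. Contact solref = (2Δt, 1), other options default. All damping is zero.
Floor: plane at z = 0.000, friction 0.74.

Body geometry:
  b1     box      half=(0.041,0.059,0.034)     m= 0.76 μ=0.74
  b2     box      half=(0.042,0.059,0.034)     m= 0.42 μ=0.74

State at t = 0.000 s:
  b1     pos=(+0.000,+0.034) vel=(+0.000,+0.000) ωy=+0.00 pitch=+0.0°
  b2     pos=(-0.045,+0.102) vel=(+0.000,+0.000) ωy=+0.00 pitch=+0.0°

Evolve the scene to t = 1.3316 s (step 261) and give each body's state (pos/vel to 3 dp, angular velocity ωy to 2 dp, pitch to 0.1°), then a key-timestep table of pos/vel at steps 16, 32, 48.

State at t = 1.3316 s:
  b1     pos=(+0.000,+0.034) vel=(+0.000,+0.000) ωy=+0.00 pitch=+0.0°
  b2     pos=(-0.085,+0.042) vel=(+0.000,+0.000) ωy=+0.00 pitch=-90.0°

Key-timestep trajectory:
   step    t(s)  b1.x    b1.z    b1.vx   b1.vz   b2.x    b2.z    b2.vx   b2.vz 
     16  0.0816   +0.000  +0.034  +0.000  +0.000   -0.049  +0.101  -0.108  -0.025
     32  0.1633   +0.000  +0.034  +0.000  +0.000   -0.066  +0.092  -0.312  -0.303
     48  0.2449   +0.000  +0.034  +0.000  +0.000   -0.087  +0.037  +0.086  +0.203


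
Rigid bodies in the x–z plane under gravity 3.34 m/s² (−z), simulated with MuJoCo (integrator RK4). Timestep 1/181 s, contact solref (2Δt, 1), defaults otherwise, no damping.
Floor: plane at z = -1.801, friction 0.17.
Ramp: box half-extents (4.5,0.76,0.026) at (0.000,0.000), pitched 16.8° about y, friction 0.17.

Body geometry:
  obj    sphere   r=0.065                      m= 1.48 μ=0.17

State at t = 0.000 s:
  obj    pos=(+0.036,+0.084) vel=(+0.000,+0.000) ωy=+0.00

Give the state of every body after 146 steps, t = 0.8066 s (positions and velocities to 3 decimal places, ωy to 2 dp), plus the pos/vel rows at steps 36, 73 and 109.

State at t = 0.8066 s:
  obj    pos=(+0.251,+0.019) vel=(+0.533,-0.161) ωy=+8.56

Key-timestep trajectory:
   step    t(s)  obj.x    obj.z    obj.vx   obj.vz 
     36  0.1989   +0.049  +0.080  +0.131  -0.040
     73  0.4033   +0.090  +0.068  +0.266  -0.080
    109  0.6022   +0.156  +0.048  +0.398  -0.120


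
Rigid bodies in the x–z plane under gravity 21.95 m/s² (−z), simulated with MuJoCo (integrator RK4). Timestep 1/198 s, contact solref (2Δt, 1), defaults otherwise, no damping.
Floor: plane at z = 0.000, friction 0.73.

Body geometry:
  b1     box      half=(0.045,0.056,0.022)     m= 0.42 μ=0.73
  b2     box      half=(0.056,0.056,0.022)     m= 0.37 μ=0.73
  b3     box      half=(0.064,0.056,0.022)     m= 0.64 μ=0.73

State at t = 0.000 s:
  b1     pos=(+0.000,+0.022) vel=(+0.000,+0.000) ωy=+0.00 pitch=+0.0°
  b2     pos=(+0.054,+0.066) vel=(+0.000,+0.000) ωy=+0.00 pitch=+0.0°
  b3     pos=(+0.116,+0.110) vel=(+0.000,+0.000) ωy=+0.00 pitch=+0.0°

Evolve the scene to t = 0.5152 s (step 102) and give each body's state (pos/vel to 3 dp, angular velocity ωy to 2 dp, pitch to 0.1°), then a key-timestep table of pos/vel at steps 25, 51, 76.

State at t = 0.5152 s:
  b1     pos=(-0.002,+0.022) vel=(-0.002,+0.000) ωy=+0.00 pitch=+0.0°
  b2     pos=(+0.065,+0.054) vel=(+0.000,-0.001) ωy=-0.03 pitch=+42.3°
  b3     pos=(+0.143,+0.054) vel=(+0.001,-0.001) ωy=-0.02 pitch=+34.2°

Key-timestep trajectory:
   step    t(s)  b1.x    b1.z    b1.vx   b1.vz   b2.x    b2.z    b2.vx   b2.vz   b3.x    b3.z    b3.vx   b3.vz 
     25  0.1263   -0.001  +0.022  -0.020  +0.012   +0.066  +0.054  -0.044  +0.044   +0.143  +0.053  -0.035  +0.109
     51  0.2576   -0.001  +0.022  -0.002  +0.000   +0.065  +0.054  +0.000  -0.001   +0.143  +0.054  +0.001  -0.001
     76  0.3838   -0.001  +0.022  -0.002  +0.000   +0.065  +0.054  +0.000  -0.001   +0.143  +0.054  +0.001  -0.001


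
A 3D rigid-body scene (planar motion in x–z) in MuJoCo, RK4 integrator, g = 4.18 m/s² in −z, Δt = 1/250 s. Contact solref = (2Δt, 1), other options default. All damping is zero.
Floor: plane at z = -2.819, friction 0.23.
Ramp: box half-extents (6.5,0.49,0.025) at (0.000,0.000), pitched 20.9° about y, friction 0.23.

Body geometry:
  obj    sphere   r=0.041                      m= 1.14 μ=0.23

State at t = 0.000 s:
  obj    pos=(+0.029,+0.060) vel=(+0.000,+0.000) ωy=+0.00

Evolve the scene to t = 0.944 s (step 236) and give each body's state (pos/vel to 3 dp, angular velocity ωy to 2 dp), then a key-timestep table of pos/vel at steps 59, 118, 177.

State at t = 0.944 s:
  obj    pos=(+0.472,-0.110) vel=(+0.939,-0.359) ωy=+24.52

Key-timestep trajectory:
   step    t(s)  obj.x    obj.z    obj.vx   obj.vz 
     59  0.2360   +0.057  +0.049  +0.235  -0.090
    118  0.4720   +0.140  +0.017  +0.470  -0.179
    177  0.7080   +0.278  -0.036  +0.705  -0.269


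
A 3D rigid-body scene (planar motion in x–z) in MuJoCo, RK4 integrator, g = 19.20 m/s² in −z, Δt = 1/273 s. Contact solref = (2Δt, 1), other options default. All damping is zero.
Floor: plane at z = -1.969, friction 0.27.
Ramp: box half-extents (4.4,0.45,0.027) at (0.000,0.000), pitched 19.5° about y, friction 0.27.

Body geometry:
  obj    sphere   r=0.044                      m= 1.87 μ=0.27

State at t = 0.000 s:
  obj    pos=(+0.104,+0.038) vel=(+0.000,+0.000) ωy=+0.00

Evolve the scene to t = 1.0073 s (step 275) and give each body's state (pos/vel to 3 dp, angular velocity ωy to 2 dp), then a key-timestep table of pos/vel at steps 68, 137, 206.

State at t = 1.0073 s:
  obj    pos=(+2.294,-0.737) vel=(+4.347,-1.539) ωy=+104.79

Key-timestep trajectory:
   step    t(s)  obj.x    obj.z    obj.vx   obj.vz 
     68  0.2491   +0.238  -0.009  +1.075  -0.381
    137  0.5018   +0.648  -0.154  +2.166  -0.767
    206  0.7546   +1.333  -0.397  +3.256  -1.153


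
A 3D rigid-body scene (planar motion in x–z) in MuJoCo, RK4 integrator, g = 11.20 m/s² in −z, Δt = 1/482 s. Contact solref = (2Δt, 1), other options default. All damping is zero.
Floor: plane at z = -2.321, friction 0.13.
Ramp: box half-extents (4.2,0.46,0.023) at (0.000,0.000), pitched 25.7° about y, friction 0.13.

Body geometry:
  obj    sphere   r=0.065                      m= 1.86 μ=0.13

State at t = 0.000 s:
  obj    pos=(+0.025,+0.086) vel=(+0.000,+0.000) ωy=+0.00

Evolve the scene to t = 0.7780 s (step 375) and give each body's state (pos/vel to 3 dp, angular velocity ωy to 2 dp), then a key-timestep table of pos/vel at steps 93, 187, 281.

State at t = 0.7780 s:
  obj    pos=(+0.992,-0.380) vel=(+2.486,-1.195) ωy=+39.23

Key-timestep trajectory:
   step    t(s)  obj.x    obj.z    obj.vx   obj.vz 
     93  0.1929   +0.084  +0.057  +0.618  -0.295
    187  0.3880   +0.266  -0.030  +1.242  -0.591
    281  0.5830   +0.568  -0.176  +1.864  -0.893


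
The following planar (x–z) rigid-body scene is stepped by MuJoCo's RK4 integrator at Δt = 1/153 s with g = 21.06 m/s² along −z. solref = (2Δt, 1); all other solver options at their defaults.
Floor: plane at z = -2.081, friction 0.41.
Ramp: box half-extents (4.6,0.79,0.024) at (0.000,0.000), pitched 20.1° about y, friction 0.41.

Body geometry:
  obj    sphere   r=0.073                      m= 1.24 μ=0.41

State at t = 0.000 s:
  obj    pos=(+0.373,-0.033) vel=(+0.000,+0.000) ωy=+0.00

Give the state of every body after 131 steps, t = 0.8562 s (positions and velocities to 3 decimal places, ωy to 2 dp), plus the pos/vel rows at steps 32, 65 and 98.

State at t = 0.8562 s:
  obj    pos=(+2.153,-0.684) vel=(+4.156,-1.521) ωy=+60.62

Key-timestep trajectory:
   step    t(s)  obj.x    obj.z    obj.vx   obj.vz 
     32  0.2092   +0.479  -0.072  +1.016  -0.372
     65  0.4248   +0.811  -0.194  +2.063  -0.755
     98  0.6405   +1.369  -0.398  +3.110  -1.138


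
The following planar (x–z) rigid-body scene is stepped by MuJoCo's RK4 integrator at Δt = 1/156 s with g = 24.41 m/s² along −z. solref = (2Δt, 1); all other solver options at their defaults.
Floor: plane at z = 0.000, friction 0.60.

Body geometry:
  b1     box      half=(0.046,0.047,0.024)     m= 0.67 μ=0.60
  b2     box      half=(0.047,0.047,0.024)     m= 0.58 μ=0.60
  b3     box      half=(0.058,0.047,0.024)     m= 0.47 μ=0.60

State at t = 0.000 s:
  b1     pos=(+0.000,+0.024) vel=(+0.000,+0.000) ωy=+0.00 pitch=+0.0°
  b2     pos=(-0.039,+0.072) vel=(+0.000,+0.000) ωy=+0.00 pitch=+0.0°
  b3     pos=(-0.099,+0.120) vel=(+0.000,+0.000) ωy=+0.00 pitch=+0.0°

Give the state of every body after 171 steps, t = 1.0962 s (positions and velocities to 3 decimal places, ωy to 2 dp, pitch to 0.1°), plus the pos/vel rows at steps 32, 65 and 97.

State at t = 1.0962 s:
  b1     pos=(+0.000,+0.024) vel=(+0.000,+0.000) ωy=+0.00 pitch=+0.0°
  b2     pos=(-0.084,+0.047) vel=(+0.000,+0.000) ωy=+0.00 pitch=-90.0°
  b3     pos=(-0.187,+0.058) vel=(+0.000,+0.000) ωy=+0.00 pitch=-90.0°

Key-timestep trajectory:
   step    t(s)  b1.x    b1.z    b1.vx   b1.vz   b2.x    b2.z    b2.vx   b2.vz   b3.x    b3.z    b3.vx   b3.vz 
     32  0.2051   +0.000  +0.024  +0.000  +0.000   -0.080  +0.049  -0.173  -0.041   -0.151  +0.062  -0.174  +0.042
     65  0.4167   +0.000  +0.024  +0.000  +0.000   -0.084  +0.047  +0.000  +0.000   -0.167  +0.063  -0.087  -0.006
     97  0.6218   +0.000  +0.024  +0.000  +0.000   -0.084  +0.047  +0.000  +0.000   -0.192  +0.060  +0.199  -0.061


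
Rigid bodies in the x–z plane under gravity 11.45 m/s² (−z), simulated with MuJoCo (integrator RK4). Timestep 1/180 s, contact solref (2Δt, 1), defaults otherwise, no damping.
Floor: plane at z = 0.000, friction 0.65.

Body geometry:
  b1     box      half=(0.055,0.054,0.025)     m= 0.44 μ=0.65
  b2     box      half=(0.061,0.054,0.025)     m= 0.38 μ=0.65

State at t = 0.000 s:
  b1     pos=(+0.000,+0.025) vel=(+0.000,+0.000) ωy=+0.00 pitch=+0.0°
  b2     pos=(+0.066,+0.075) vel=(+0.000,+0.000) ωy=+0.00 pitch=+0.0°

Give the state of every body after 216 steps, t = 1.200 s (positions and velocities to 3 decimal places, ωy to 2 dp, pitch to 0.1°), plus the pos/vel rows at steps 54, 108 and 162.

State at t = 1.200 s:
  b1     pos=(+0.000,+0.025) vel=(+0.000,+0.000) ωy=+0.00 pitch=+0.0°
  b2     pos=(+0.080,+0.060) vel=(+0.000,+0.000) ωy=-0.01 pitch=+43.7°

Key-timestep trajectory:
   step    t(s)  b1.x    b1.z    b1.vx   b1.vz   b2.x    b2.z    b2.vx   b2.vz 
     54  0.3000   +0.000  +0.025  -0.002  +0.000   +0.079  +0.060  +0.018  +0.013
    108  0.6000   +0.000  +0.025  +0.000  +0.000   +0.080  +0.060  +0.000  +0.000
    162  0.9000   +0.000  +0.025  +0.000  +0.000   +0.080  +0.060  +0.000  +0.000


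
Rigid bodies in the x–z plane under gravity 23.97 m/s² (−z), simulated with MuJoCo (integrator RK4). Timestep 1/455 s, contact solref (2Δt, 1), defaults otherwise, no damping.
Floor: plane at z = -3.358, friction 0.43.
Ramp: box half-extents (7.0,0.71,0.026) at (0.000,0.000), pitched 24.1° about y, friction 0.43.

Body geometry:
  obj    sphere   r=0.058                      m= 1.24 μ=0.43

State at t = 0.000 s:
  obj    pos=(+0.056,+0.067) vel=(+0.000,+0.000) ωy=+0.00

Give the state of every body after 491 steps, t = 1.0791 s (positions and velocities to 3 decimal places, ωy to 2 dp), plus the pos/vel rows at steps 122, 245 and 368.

State at t = 1.0791 s:
  obj    pos=(+3.772,-1.595) vel=(+6.887,-3.081) ωy=+130.07

Key-timestep trajectory:
   step    t(s)  obj.x    obj.z    obj.vx   obj.vz 
    122  0.2681   +0.285  -0.036  +1.711  -0.766
    245  0.5385   +0.981  -0.347  +3.436  -1.537
    368  0.8088   +2.143  -0.867  +5.162  -2.309


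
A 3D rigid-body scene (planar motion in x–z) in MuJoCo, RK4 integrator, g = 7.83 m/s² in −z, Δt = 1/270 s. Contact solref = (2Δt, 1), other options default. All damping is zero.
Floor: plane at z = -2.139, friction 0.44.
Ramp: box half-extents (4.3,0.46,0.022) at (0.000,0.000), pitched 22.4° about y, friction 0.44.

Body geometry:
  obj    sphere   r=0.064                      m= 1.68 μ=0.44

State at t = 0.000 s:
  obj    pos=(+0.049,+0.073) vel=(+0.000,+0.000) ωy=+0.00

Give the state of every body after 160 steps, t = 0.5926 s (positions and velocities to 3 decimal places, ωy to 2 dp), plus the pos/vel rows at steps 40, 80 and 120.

State at t = 0.5926 s:
  obj    pos=(+0.395,-0.070) vel=(+1.168,-0.481) ωy=+19.73

Key-timestep trajectory:
   step    t(s)  obj.x    obj.z    obj.vx   obj.vz 
     40  0.1481   +0.071  +0.064  +0.292  -0.120
     80  0.2963   +0.135  +0.037  +0.584  -0.241
    120  0.4444   +0.244  -0.007  +0.876  -0.361


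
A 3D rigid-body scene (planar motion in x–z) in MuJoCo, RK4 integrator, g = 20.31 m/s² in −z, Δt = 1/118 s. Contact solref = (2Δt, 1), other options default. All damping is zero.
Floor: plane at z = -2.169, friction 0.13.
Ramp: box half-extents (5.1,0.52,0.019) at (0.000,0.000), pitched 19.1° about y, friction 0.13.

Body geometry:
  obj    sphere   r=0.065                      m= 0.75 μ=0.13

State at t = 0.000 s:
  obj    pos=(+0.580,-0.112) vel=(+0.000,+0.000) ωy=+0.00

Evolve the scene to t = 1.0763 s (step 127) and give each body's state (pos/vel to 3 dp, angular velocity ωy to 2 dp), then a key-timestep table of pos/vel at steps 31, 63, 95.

State at t = 1.0763 s:
  obj    pos=(+3.179,-1.012) vel=(+4.829,-1.672) ωy=+78.57

Key-timestep trajectory:
   step    t(s)  obj.x    obj.z    obj.vx   obj.vz 
     31  0.2627   +0.735  -0.166  +1.179  -0.408
     63  0.5339   +1.220  -0.333  +2.396  -0.830
     95  0.8051   +2.034  -0.616  +3.612  -1.251


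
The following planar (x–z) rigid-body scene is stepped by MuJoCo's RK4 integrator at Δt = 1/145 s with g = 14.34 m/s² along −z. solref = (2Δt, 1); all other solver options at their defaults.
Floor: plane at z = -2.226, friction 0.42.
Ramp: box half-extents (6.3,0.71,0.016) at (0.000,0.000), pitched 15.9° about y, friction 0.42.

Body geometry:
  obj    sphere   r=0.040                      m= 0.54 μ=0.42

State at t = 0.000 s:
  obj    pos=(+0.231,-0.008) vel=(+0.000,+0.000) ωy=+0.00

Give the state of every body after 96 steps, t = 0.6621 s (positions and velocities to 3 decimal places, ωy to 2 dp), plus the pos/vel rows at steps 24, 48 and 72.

State at t = 0.6621 s:
  obj    pos=(+0.823,-0.176) vel=(+1.787,-0.509) ωy=+46.43

Key-timestep trajectory:
   step    t(s)  obj.x    obj.z    obj.vx   obj.vz 
     24  0.1655   +0.268  -0.018  +0.447  -0.127
     48  0.3310   +0.379  -0.050  +0.893  -0.254
     72  0.4966   +0.564  -0.102  +1.340  -0.382


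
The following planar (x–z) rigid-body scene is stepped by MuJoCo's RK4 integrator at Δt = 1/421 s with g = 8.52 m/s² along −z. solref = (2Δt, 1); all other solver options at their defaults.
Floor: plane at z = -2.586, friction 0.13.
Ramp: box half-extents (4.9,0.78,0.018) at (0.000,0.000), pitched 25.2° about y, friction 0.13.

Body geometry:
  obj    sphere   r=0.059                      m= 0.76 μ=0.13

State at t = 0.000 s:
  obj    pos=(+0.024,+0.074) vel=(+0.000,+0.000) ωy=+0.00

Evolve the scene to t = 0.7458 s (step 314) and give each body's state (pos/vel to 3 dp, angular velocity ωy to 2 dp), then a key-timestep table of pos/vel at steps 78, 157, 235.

State at t = 0.7458 s:
  obj    pos=(+0.685,-0.237) vel=(+1.774,-0.829) ωy=+31.67

Key-timestep trajectory:
   step    t(s)  obj.x    obj.z    obj.vx   obj.vz 
     78  0.1853   +0.065  +0.055  +0.441  -0.207
    157  0.3729   +0.189  -0.004  +0.888  -0.412
    235  0.5582   +0.394  -0.100  +1.328  -0.620


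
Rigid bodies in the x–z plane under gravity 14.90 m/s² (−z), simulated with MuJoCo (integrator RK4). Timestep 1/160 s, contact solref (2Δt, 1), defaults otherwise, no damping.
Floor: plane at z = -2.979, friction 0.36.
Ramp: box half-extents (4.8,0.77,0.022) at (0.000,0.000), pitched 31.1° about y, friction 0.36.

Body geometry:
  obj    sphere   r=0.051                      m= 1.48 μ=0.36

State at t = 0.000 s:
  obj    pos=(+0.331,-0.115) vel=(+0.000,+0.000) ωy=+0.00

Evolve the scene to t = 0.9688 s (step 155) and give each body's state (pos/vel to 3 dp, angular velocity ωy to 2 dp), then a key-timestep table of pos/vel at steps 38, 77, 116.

State at t = 0.9688 s:
  obj    pos=(+2.540,-1.447) vel=(+4.560,-2.751) ωy=+104.40

Key-timestep trajectory:
   step    t(s)  obj.x    obj.z    obj.vx   obj.vz 
     38  0.2375   +0.464  -0.195  +1.118  -0.674
     77  0.4813   +0.876  -0.443  +2.265  -1.367
    116  0.7250   +1.568  -0.861  +3.413  -2.059


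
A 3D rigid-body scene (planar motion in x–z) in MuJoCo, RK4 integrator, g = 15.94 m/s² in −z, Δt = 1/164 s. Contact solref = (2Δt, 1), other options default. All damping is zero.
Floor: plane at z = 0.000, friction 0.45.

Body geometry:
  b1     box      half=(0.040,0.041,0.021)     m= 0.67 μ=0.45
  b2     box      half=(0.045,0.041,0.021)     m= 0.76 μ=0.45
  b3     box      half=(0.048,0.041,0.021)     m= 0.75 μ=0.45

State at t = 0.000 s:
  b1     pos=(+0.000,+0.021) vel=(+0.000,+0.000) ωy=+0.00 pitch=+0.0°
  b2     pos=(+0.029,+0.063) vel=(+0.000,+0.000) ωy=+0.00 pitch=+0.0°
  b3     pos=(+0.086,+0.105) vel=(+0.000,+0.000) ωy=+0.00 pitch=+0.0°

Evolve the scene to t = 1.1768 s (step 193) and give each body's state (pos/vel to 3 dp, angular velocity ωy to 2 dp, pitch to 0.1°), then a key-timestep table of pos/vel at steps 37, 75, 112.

State at t = 1.1768 s:
  b1     pos=(+0.000,+0.021) vel=(+0.000,+0.000) ωy=+0.00 pitch=+0.0°
  b2     pos=(+0.078,+0.045) vel=(+0.000,+0.000) ωy=+0.00 pitch=+90.0°
  b3     pos=(+0.160,+0.048) vel=(+0.000,+0.000) ωy=+0.00 pitch=+90.0°

Key-timestep trajectory:
   step    t(s)  b1.x    b1.z    b1.vx   b1.vz   b2.x    b2.z    b2.vx   b2.vz   b3.x    b3.z    b3.vx   b3.vz 
     37  0.2256   +0.000  +0.021  +0.000  +0.000   +0.070  +0.047  +0.133  +0.010   +0.130  +0.051  +0.170  +0.039
     75  0.4573   +0.000  +0.021  +0.000  +0.000   +0.078  +0.045  +0.000  +0.000   +0.172  +0.052  +0.020  +0.004
    112  0.6829   +0.000  +0.021  +0.000  +0.000   +0.078  +0.045  +0.000  +0.000   +0.160  +0.048  +0.192  -0.059


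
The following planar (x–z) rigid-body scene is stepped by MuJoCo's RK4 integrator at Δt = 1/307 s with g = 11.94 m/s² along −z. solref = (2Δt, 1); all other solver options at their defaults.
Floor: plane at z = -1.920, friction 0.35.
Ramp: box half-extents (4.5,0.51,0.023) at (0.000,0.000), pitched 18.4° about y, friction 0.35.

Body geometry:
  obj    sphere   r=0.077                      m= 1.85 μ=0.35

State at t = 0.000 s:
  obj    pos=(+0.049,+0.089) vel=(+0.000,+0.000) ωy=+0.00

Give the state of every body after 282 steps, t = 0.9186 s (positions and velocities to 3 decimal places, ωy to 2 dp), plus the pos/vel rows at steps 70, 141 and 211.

State at t = 0.9186 s:
  obj    pos=(+1.127,-0.269) vel=(+2.346,-0.781) ωy=+32.11

Key-timestep trajectory:
   step    t(s)  obj.x    obj.z    obj.vx   obj.vz 
     70  0.2280   +0.115  +0.067  +0.583  -0.194
    141  0.4593   +0.318  -0.001  +1.173  -0.390
    211  0.6873   +0.652  -0.112  +1.756  -0.584


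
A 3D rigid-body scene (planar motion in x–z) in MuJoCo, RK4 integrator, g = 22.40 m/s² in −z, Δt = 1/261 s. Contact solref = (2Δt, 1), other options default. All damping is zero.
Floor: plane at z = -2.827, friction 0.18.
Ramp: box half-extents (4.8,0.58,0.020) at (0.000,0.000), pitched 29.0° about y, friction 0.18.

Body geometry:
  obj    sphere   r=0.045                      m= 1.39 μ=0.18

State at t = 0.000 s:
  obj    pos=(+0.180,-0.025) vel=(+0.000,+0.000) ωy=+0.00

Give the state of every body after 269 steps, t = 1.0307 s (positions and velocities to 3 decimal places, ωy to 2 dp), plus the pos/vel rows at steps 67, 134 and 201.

State at t = 1.0307 s:
  obj    pos=(+3.784,-2.023) vel=(+6.993,-3.876) ωy=+177.62

Key-timestep trajectory:
   step    t(s)  obj.x    obj.z    obj.vx   obj.vz 
     67  0.2567   +0.404  -0.149  +1.742  -0.966
    134  0.5134   +1.074  -0.521  +3.484  -1.931
    201  0.7701   +2.192  -1.141  +5.225  -2.896
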